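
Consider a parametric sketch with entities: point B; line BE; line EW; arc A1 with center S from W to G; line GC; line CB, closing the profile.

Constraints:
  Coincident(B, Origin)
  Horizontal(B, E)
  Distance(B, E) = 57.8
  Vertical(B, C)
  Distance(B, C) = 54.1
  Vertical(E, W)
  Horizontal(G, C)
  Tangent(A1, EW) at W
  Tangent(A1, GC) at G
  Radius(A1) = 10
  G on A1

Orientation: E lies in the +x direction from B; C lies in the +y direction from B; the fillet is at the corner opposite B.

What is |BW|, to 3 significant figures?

72.7

The virtual corner opposite B is at (57.8, 54.1). A1 meets EW tangentially, so SW is at right angles to EW and tangency of A1 to GC means the radius SG is perpendicular to GC, with radius 10.0, so the center S sits 10.0 in from both sides at S = (47.8, 44.1). That places the tangent points at W = (57.8, 44.1) on EW and G = (47.8, 54.1) on GC. Then |BW| = |W − B| = 72.7.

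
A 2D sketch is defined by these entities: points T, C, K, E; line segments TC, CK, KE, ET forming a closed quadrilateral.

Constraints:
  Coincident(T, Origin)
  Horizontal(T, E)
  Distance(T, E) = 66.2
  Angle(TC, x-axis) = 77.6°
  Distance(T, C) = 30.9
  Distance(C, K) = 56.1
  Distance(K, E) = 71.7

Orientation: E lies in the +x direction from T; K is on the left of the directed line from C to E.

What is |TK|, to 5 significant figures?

83.589

Checks: |CK| = 56.10 ✓; |KE| = 71.70 ✓.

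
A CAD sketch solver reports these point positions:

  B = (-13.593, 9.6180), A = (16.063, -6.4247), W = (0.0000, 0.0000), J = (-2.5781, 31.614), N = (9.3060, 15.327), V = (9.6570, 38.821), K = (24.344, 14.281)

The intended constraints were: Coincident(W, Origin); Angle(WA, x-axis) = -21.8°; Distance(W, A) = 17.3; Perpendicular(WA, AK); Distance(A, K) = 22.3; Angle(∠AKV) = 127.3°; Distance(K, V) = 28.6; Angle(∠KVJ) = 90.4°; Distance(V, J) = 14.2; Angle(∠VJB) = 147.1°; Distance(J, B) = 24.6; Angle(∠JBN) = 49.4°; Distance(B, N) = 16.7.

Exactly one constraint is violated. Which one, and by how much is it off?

Distance(B, N) = 16.7 — off by 6.90.

W = (0.00, 0.00) ✓; WA at -21.80° ✓; |WA| = 17.30 ✓; ∠(WA, AK) = 90.00° ✓; |AK| = 22.30 ✓; ∠AKV = 127.3° ✓; |KV| = 28.60 ✓; ∠KVJ = 90.40° ✓; |VJ| = 14.20 ✓; ∠VJB = 147.1° ✓; |JB| = 24.60 ✓; ∠JBN = 49.40° ✓; |BN| = 23.60 ✗.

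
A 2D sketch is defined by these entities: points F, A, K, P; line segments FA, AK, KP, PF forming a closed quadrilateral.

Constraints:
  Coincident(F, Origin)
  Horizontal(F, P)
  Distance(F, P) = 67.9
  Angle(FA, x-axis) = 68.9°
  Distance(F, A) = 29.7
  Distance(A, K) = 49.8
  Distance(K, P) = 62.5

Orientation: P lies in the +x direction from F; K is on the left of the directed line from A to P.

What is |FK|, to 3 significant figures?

77.1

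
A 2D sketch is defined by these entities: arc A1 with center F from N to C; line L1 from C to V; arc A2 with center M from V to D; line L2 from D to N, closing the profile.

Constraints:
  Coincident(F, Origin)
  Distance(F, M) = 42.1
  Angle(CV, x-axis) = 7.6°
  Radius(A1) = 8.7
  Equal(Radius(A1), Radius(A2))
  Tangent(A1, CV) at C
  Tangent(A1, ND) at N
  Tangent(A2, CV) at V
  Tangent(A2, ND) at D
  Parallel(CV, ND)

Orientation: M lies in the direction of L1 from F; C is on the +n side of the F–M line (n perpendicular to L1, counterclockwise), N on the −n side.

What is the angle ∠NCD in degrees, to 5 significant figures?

67.545°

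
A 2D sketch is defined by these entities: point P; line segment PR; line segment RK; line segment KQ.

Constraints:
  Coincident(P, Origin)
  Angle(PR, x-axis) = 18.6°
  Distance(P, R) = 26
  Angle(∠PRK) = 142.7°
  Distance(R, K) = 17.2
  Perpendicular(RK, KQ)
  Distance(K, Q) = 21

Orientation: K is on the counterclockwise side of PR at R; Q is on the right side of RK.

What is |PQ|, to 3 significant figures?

52.8

P is at the origin; PR runs at 18.6° with length 26.0, so R = 26.0·(cos 18.6°, sin 18.6°) = (24.6, 8.29). ∠PRK = 142.7°, so RK runs at 18.6° + (180° − 142.7°) = 55.9° from the x-axis; with |RK| = 17.2, K = R + 17.2·(cos 55.9°, sin 55.9°) = (34.3, 22.5). The perpendicularity gives KQ at right angles to RK; with |KQ| = 21.0 on the right of RK, Q = K + 21.0·(0.828, -0.561) = (51.7, 10.8). Then |PQ| = |Q − P| = 52.8.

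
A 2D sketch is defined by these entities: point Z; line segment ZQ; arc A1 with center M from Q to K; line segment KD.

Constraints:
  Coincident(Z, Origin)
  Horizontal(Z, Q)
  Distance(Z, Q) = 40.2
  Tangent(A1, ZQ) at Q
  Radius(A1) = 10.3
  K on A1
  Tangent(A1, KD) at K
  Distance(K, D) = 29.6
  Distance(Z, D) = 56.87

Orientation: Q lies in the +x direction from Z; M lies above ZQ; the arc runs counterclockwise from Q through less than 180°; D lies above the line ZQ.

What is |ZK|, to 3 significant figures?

51.7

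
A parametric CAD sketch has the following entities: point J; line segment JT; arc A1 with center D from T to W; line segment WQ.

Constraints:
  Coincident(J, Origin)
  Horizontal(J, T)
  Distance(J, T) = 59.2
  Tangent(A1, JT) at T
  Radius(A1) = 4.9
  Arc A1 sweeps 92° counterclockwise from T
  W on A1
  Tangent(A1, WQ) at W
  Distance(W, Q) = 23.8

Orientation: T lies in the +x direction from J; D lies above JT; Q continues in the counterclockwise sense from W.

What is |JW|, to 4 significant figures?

64.30

A1 meets JT tangentially, so DT is at right angles to JT, so D = T + (0, 4.9) = (59.20, 4.900). On A1, T sits at bearing -90° from D; a 92° counterclockwise sweep puts W at bearing 2°, so W = D + 4.9·(cos 2°, sin 2°) = (64.10, 5.071). Then |JW| = |W − J| = 64.30.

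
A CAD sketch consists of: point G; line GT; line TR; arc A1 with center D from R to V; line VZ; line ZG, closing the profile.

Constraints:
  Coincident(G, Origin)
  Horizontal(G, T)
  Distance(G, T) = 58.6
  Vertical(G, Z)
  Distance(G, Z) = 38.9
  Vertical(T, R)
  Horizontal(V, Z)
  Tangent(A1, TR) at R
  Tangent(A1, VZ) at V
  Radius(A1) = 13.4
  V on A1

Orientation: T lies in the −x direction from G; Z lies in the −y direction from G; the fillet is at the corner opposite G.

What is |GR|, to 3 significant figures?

63.9

G is at the origin; G and T share the same y with |GT| = 58.6 and T on the −x side, so T = (-58.6, 0.00). G and Z share the same x with |GZ| = 38.9 and Z on the −y side, so Z = (0.00, -38.9). The virtual corner opposite G is at (-58.6, -38.9). Since A1 is tangent to TR there, DR ⟂ TR and tangency of A1 to VZ means the radius DV is perpendicular to VZ, with radius 13.4, so the center D sits 13.4 in from both sides at D = (-45.2, -25.5). That places the tangent points at R = (-58.6, -25.5) on TR and V = (-45.2, -38.9) on VZ. Then |GR| = |R − G| = 63.9.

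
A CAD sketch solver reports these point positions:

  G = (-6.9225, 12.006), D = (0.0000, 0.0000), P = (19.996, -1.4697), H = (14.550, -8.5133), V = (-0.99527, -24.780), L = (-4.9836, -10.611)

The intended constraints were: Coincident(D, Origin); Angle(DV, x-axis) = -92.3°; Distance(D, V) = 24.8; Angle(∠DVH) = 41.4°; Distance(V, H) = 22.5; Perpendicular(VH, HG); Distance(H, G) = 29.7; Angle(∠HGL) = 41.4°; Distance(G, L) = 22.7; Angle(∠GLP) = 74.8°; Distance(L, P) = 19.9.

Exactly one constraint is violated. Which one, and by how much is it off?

Distance(L, P) = 19.9 — off by 6.70.

D = (0.00, 0.00) ✓; DV at -92.30° ✓; |DV| = 24.80 ✓; ∠DVH = 41.40° ✓; |VH| = 22.50 ✓; ∠(VH, HG) = 90.00° ✓; |HG| = 29.70 ✓; ∠HGL = 41.40° ✓; |GL| = 22.70 ✓; ∠GLP = 74.80° ✓; |LP| = 26.60 ✗.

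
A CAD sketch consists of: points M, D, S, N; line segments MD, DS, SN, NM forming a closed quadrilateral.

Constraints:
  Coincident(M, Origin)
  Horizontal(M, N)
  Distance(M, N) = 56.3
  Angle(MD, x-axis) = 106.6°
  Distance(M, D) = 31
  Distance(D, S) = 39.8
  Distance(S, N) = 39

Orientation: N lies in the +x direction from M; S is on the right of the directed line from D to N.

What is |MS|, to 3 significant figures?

17.3

M is at the origin; M and N share the same y with |MN| = 56.3 and N in +x, so N = (56.3, 0). MD runs at 106.6° with |MD| = 31.0, so D = (-8.86, 29.7). S is determined by |DS| = 39.8 and |SN| = 39.0 together: it lies at the intersection of circle(D, 39.8) and circle(N, 39.0). With |DN| = 71.6, the foot of the radical line on DN is 36.2 from D and the perpendicular offset is √(39.8² − 36.2²) = 16.4. Taking the right-of-DN solution: S = (17.3, -0.289).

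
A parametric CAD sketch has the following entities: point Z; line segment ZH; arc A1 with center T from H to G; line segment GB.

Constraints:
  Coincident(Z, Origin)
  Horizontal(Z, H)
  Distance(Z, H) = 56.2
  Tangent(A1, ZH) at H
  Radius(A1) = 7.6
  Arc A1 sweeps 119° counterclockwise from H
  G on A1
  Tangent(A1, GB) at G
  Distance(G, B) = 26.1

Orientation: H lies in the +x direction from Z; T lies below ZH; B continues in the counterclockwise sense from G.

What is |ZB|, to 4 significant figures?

70.95

Z is at the origin; ZH is horizontal with |ZH| = 56.2 and H on the +x side, so H = (56.20, 0.000). The tangent condition forces TH to be normal to ZH, so T = H + (0, -7.6) = (56.20, -7.600). On A1, H sits at bearing 90° from T; a 119° counterclockwise sweep puts G at bearing 209°, so G = T + 7.6·(cos 209°, sin 209°) = (49.55, -11.28). Since A1 is tangent to GB there, TG ⟂ GB, so GB runs along (−sin 209°, cos 209°); with |GB| = 26.1, B = (62.21, -34.11). Then |ZB| = |B − Z| = 70.95.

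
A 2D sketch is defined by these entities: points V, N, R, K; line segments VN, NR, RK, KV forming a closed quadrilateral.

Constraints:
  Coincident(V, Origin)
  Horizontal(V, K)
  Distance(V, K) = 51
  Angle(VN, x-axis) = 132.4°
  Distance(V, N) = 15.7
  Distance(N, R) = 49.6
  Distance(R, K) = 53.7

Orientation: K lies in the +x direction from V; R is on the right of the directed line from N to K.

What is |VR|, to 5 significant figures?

35.099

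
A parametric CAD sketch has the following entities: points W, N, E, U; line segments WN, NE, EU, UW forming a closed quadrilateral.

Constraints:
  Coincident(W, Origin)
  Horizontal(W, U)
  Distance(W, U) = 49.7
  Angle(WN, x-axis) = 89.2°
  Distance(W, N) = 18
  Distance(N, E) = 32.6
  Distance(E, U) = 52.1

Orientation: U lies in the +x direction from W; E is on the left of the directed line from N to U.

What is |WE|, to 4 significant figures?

48.05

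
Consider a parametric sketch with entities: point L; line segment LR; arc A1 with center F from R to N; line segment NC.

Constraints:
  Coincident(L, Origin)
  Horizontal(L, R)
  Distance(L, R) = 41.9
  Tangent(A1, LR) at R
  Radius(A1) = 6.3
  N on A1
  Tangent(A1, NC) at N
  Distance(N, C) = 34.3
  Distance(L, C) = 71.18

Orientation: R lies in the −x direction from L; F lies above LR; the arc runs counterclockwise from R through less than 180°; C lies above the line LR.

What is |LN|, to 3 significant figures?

39.0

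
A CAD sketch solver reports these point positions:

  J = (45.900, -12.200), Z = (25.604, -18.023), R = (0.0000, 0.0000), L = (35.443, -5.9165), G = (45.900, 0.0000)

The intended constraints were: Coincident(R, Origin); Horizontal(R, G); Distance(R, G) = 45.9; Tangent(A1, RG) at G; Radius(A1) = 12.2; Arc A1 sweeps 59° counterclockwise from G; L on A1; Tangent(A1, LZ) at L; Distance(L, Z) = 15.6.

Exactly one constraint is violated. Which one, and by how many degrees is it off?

Tangent(A1, LZ) at L — off by 8.10°.

R = (0.00, 0.00) ✓; R.y = 0.00, G.y = 0.00 ✓; |RG| = 45.90 ✓; ∠(JG, GR) = 90.00° ✓; |JG| = 12.20 ✓; bearing(J→L) − bearing(J→G) = 59.00° ✓; |JL| = 12.20 ✓; ∠(JL, LZ) = 98.10° ✗; |LZ| = 15.60 ✓.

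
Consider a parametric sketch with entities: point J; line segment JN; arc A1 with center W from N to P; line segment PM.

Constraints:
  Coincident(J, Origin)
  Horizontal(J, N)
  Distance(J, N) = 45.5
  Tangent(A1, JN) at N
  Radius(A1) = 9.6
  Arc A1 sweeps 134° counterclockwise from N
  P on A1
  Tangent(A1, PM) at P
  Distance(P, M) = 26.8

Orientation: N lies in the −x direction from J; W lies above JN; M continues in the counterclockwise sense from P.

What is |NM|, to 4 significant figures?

37.43

J is at the origin; J and N share the same y with |JN| = 45.5 and N on the −x side, so N = (-45.50, 0.000). The tangent condition forces WN to be normal to JN, so W = N + (0, 9.6) = (-45.50, 9.600). On A1, N sits at bearing -90° from W; a 134° counterclockwise sweep puts P at bearing 44°, so P = W + 9.6·(cos 44°, sin 44°) = (-38.59, 16.27). The tangent condition forces WP to be normal to PM, so PM runs along (−sin 44°, cos 44°); with |PM| = 26.8, M = (-57.21, 35.55). Then |NM| = |M − N| = 37.43.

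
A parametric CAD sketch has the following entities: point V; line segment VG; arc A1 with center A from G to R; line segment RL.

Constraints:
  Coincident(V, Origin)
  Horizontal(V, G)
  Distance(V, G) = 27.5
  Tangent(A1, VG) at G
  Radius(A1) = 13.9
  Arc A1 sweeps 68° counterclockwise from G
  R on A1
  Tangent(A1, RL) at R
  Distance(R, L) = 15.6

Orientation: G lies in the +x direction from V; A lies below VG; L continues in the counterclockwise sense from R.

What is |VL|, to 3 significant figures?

24.8

V is at the origin; V and G share the same y with |VG| = 27.5 and G on the +x side, so G = (27.5, 0.00). A1 meets VG tangentially, so AG is at right angles to VG, so A = G + (0, -13.9) = (27.5, -13.9). On A1, G sits at bearing 90° from A; a 68° counterclockwise sweep puts R at bearing 158°, so R = A + 13.9·(cos 158°, sin 158°) = (14.6, -8.69). A1 meets RL tangentially, so AR is at right angles to RL, so RL runs along (−sin 158°, cos 158°); with |RL| = 15.6, L = (8.77, -23.2). Then |VL| = |L − V| = 24.8.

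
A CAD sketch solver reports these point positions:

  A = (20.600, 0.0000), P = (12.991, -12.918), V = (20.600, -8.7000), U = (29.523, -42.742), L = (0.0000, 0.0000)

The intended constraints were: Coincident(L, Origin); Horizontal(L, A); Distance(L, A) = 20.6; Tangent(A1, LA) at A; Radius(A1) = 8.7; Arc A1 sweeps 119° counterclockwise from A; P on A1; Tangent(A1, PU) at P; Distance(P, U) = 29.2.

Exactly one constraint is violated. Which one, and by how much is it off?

Distance(P, U) = 29.2 — off by 4.90.

L = (0.00, 0.00) ✓; L.y = 0.00, A.y = 0.00 ✓; |LA| = 20.60 ✓; ∠(VA, AL) = 90.00° ✓; |VA| = 8.700 ✓; bearing(V→P) − bearing(V→A) = 119.0° ✓; |VP| = 8.700 ✓; ∠(VP, PU) = 90.00° ✓; |PU| = 34.10 ✗.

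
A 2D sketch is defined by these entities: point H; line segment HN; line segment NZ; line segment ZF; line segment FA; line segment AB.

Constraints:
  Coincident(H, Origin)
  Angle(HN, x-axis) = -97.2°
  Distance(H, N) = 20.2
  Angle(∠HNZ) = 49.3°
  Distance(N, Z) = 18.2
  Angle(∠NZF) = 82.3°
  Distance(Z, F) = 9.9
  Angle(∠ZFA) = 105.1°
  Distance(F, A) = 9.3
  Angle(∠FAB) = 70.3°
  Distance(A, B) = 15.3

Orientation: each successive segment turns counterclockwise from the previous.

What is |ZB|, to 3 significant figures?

8.29

∠ZFA = 105.1° gives FA at -154° from the x-axis; with |FA| = 9.3, A = (-2.23, -6.64). ∠FAB = 70.3° gives AB at -44.2° from the x-axis; with |AB| = 15.3, B = (8.74, -17.3). Then |ZB| = |B − Z| = 8.29.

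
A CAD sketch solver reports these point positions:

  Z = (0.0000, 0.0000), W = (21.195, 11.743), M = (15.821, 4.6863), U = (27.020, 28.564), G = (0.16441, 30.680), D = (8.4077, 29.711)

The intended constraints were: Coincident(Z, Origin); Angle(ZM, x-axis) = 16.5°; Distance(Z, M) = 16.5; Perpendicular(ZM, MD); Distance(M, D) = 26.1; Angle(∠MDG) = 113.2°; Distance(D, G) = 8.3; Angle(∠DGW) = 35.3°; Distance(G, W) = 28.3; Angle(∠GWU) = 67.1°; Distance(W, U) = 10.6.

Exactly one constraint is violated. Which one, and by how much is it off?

Distance(W, U) = 10.6 — off by 7.20.

Z = (0.00, 0.00) ✓; ZM at 16.50° ✓; |ZM| = 16.50 ✓; ∠(ZM, MD) = 90.00° ✓; |MD| = 26.10 ✓; ∠MDG = 113.2° ✓; |DG| = 8.300 ✓; ∠DGW = 35.30° ✓; |GW| = 28.30 ✓; ∠GWU = 67.10° ✓; |WU| = 17.80 ✗.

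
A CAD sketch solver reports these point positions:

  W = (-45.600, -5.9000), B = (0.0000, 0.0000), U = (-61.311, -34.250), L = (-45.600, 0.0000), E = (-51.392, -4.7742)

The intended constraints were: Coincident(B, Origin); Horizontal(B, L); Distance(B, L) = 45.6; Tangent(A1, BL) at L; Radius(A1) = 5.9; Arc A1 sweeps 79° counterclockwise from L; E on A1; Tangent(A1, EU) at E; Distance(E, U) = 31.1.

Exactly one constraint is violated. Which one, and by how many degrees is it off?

Tangent(A1, EU) at E — off by 7.60°.

B = (0.00, 0.00) ✓; B.y = 0.00, L.y = 0.00 ✓; |BL| = 45.60 ✓; ∠(WL, LB) = 90.00° ✓; |WL| = 5.900 ✓; bearing(W→E) − bearing(W→L) = 79.00° ✓; |WE| = 5.900 ✓; ∠(WE, EU) = 97.60° ✗; |EU| = 31.10 ✓.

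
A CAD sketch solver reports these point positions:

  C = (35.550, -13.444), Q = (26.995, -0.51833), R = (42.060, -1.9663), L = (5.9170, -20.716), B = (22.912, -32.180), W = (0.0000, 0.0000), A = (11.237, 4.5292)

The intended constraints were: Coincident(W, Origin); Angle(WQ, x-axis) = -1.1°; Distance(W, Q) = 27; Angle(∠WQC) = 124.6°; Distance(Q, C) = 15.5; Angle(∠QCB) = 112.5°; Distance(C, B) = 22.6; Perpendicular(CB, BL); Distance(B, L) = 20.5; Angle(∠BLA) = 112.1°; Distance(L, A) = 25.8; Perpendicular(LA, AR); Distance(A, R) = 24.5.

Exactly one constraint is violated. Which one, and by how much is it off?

Distance(A, R) = 24.5 — off by 7.00.

W = (0.00, 0.00) ✓; WQ at -1.100° ✓; |WQ| = 27.00 ✓; ∠WQC = 124.6° ✓; |QC| = 15.50 ✓; ∠QCB = 112.5° ✓; |CB| = 22.60 ✓; ∠(CB, BL) = 90.00° ✓; |BL| = 20.50 ✓; ∠BLA = 112.1° ✓; |LA| = 25.80 ✓; ∠(LA, AR) = 90.00° ✓; |AR| = 31.50 ✗.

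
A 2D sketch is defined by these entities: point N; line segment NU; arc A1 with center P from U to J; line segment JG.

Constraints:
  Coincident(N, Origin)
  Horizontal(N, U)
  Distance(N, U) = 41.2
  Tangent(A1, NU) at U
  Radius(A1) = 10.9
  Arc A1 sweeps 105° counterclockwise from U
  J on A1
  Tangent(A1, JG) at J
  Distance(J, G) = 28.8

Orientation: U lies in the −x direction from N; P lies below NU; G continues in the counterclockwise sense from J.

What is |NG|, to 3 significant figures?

60.7

N is at the origin; N and U share the same y with |NU| = 41.2 and U on the −x side, so U = (-41.2, 0.00). Since A1 is tangent to NU there, PU ⟂ NU, so P = U + (0, -10.9) = (-41.2, -10.9). On A1, U sits at bearing 90° from P; a 105° counterclockwise sweep puts J at bearing 195°, so J = P + 10.9·(cos 195°, sin 195°) = (-51.7, -13.7). Tangency of A1 to JG means the radius PJ is perpendicular to JG, so JG runs along (−sin 195°, cos 195°); with |JG| = 28.8, G = (-44.3, -41.5). Then |NG| = |G − N| = 60.7.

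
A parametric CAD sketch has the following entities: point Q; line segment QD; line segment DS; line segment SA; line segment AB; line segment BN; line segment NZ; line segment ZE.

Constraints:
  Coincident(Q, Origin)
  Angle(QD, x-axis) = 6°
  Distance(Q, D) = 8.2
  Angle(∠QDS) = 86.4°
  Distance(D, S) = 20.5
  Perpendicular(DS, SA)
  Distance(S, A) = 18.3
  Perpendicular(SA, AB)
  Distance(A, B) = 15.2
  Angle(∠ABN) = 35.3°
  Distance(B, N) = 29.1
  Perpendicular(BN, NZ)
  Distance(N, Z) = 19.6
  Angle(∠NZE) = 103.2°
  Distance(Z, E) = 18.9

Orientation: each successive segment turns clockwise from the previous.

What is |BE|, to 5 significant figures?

26.200

Q is at the origin; QD runs at 6.0° with length 8.2, so D = (8.1551, 0.85713). ∠QDS = 86.4° gives DS at -87.600° from the x-axis; with |DS| = 20.5, S = (9.0135, -19.625). DS ⟂ SA, so SA runs at -177.60°; with |SA| = 18.3, A = (-9.2704, -20.391). The perpendicularity gives AB at right angles to SA, so AB runs at 92.400°; with |AB| = 15.2, B = (-9.9069, -5.2045). ∠ABN = 35.3° gives BN at -52.300° from the x-axis; with |BN| = 29.1, N = (7.8885, -28.229). BN ⟂ NZ, so NZ runs at -142.30°; with |NZ| = 19.6, Z = (-7.6195, -40.215). ∠NZE = 103.2° gives ZE at 140.90° from the x-axis; with |ZE| = 18.9, E = (-22.287, -28.295). Then |BE| = |E − B| = 26.200.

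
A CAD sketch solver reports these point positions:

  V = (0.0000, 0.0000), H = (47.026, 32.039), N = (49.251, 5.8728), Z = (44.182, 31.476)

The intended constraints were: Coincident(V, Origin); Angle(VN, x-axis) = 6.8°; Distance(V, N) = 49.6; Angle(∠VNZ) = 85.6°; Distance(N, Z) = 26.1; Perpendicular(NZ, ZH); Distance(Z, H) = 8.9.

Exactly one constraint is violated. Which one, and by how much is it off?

Distance(Z, H) = 8.9 — off by 6.00.

V = (0.00, 0.00) ✓; VN at 6.800° ✓; |VN| = 49.60 ✓; ∠VNZ = 85.60° ✓; |NZ| = 26.10 ✓; ∠(NZ, ZH) = 90.00° ✓; |ZH| = 2.899 ✗.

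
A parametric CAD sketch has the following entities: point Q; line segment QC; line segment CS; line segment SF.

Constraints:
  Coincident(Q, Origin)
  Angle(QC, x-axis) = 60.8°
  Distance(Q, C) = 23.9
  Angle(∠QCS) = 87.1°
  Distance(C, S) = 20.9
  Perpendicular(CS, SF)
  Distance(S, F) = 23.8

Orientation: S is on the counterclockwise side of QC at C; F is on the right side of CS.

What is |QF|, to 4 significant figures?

51.58

∠QCS = 87.1°, so CS runs at 60.8° + (180° − 87.1°) = 153.7° from the x-axis; with |CS| = 20.9, S = C + 20.9·(cos 153.7°, sin 153.7°) = (-7.077, 30.12). The perpendicularity gives SF at right angles to CS; with |SF| = 23.8 on the right of CS, F = S + 23.8·(0.4431, 0.8965) = (3.468, 51.46). Then |QF| = |F − Q| = 51.58.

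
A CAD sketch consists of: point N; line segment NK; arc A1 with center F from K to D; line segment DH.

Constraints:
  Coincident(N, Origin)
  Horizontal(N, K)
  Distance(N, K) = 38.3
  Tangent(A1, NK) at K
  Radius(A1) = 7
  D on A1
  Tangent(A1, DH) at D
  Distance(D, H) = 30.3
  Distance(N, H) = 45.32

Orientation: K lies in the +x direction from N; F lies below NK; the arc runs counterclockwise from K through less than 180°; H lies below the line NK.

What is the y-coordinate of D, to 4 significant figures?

-6.080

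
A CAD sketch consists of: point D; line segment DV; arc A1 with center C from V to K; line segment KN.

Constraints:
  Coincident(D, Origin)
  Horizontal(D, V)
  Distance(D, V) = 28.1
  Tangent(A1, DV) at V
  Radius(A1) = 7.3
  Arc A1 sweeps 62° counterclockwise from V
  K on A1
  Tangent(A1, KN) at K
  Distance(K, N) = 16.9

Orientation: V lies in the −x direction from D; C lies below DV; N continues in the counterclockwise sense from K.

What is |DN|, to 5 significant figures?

46.452

On A1, V sits at bearing 90° from C; a 62° counterclockwise sweep puts K at bearing 152°, so K = C + 7.3·(cos 152°, sin 152°) = (-34.546, -3.8729). A1 meets KN tangentially, so CK is at right angles to KN, so KN runs along (−sin 152°, cos 152°); with |KN| = 16.9, N = (-42.480, -18.795). Then |DN| = |N − D| = 46.452.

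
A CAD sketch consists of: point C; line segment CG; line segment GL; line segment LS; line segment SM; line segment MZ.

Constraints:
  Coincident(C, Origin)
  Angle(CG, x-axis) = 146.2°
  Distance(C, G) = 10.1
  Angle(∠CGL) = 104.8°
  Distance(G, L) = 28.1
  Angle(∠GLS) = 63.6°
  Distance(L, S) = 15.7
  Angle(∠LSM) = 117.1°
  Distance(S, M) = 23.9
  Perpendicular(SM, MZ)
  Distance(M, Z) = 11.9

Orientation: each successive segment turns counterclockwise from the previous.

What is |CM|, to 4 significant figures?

4.594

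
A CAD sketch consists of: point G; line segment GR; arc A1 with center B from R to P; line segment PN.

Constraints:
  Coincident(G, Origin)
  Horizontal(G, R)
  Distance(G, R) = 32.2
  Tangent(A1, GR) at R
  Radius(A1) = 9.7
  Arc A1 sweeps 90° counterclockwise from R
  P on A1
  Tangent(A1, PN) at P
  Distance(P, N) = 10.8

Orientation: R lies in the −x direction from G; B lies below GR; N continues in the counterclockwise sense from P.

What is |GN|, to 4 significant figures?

46.65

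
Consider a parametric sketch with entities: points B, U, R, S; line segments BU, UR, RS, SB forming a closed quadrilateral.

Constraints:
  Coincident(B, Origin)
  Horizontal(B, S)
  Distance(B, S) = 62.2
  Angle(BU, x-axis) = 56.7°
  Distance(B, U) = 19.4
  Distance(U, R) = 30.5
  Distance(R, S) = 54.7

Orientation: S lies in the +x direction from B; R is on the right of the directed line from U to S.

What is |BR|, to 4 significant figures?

17.07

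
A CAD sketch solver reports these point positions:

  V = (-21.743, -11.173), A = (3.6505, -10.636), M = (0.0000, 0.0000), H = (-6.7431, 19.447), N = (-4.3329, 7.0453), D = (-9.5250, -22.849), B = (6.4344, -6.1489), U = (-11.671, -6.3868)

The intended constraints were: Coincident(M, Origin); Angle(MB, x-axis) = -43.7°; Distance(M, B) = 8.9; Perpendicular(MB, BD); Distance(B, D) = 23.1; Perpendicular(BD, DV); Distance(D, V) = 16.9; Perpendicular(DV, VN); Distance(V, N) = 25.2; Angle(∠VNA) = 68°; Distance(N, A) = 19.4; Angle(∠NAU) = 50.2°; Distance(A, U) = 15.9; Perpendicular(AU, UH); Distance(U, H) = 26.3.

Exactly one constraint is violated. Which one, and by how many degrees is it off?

Perpendicular(AU, UH) — off by 4.70°.

M = (0.00, 0.00) ✓; MB at -43.70° ✓; |MB| = 8.900 ✓; ∠(MB, BD) = 90.00° ✓; |BD| = 23.10 ✓; ∠(BD, DV) = 90.00° ✓; |DV| = 16.90 ✓; ∠(DV, VN) = 90.00° ✓; |VN| = 25.20 ✓; ∠VNA = 68.00° ✓; |NA| = 19.40 ✓; ∠NAU = 50.20° ✓; |AU| = 15.90 ✓; ∠(AU, UH) = 85.30° ✗; |UH| = 26.30 ✓.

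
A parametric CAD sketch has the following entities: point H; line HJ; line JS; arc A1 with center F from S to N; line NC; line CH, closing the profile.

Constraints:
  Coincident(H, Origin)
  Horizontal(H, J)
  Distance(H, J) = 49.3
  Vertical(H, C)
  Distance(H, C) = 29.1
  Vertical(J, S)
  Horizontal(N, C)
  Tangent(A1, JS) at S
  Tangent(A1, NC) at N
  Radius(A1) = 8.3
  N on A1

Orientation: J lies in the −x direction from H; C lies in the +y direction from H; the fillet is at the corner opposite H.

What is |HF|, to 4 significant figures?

45.97

H is at the origin; HJ is horizontal with |HJ| = 49.3 and J on the −x side, so J = (-49.30, 0.000). HC is vertical with |HC| = 29.1 and C on the +y side, so C = (0.000, 29.10). The virtual corner opposite H is at (-49.30, 29.10). Since A1 is tangent to JS there, FS ⟂ JS and since A1 is tangent to NC there, FN ⟂ NC, with radius 8.3, so the center F sits 8.3 in from both sides at F = (-41.00, 20.80). Then |HF| = |F − H| = 45.97.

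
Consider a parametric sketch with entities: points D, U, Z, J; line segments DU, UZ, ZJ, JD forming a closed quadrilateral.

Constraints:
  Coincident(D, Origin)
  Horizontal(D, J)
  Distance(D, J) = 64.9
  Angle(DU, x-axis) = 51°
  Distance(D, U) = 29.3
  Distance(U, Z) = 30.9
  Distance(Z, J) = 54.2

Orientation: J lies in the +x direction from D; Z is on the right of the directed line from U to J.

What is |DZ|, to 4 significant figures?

13.34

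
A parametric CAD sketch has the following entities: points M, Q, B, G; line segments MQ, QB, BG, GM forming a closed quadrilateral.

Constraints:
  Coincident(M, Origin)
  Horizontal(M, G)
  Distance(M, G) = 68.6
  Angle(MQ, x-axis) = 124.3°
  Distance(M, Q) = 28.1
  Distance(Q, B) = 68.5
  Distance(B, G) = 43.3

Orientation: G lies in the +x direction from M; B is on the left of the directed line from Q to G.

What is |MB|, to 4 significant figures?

64.24

M is at the origin; MG is horizontal with |MG| = 68.6 and G in +x, so G = (68.6, 0). MQ runs at 124.3° with |MQ| = 28.1, so Q = (-15.84, 23.21). B is determined by |QB| = 68.5 and |BG| = 43.3 together: it lies at the intersection of circle(Q, 68.5) and circle(G, 43.3). With |QG| = 87.57, the foot of the radical line on QG is 59.87 from Q and the perpendicular offset is √(68.5² − 59.87²) = 33.28. Taking the left-of-QG solution: B = (50.72, 39.43).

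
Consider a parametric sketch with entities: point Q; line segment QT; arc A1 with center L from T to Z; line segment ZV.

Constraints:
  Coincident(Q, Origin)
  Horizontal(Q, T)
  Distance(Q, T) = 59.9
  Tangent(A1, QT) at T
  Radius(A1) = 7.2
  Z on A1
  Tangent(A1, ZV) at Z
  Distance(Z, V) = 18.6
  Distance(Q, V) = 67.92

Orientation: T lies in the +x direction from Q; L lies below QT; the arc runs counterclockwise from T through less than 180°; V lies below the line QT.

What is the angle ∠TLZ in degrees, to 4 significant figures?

118.1°

Q is at the origin; QT is horizontal with |QT| = 59.9 and T on the +x side, so T = (59.90, 0.000). The tangent condition forces LT to be normal to QT, so L = T + (0, -7.2) = (59.90, -7.200). Since LZ ⟂ ZV (tangency), |LV| = √(7.2² + 18.6²) = 19.94 regardless of where Z sits on A1. So V lies on both circle(Q, 67.92) and circle(L, 19.94); the below-QT intersection is V = (62.32, -27.00). Z is the foot of the tangent from V: Z = (53.55, -10.60).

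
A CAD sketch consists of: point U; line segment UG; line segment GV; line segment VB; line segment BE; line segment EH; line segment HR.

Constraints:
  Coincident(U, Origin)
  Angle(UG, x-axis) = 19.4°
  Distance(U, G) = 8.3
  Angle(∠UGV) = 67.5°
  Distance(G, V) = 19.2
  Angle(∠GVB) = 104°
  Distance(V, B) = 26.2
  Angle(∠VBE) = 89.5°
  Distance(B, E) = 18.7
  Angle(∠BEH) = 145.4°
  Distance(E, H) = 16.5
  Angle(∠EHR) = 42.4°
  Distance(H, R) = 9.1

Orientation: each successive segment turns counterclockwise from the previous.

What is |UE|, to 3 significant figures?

22.5

U is at the origin; UG runs at 19.4° with length 8.3, so G = (7.83, 2.76). ∠UGV = 67.5° gives GV at 132° from the x-axis; with |GV| = 19.2, V = (-4.99, 17.0). ∠GVB = 104.0° gives VB at -152° from the x-axis; with |VB| = 26.2, B = (-28.1, 4.79). ∠VBE = 89.5° gives BE at -61.6° from the x-axis; with |BE| = 18.7, E = (-19.3, -11.7). Then |UE| = |E − U| = 22.5.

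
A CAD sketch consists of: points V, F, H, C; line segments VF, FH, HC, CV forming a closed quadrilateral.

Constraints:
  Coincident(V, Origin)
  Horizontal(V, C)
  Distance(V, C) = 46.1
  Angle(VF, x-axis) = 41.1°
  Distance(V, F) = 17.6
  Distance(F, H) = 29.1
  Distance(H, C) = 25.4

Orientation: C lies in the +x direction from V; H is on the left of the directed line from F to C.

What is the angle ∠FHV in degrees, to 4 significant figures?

5.551°

V is at the origin; V and C share the same y with |VC| = 46.1 and C in +x, so C = (46.1, 0). VF runs at 41.1° with |VF| = 17.6, so F = (13.26, 11.57). H is determined by |FH| = 29.1 and |HC| = 25.4 together: it lies at the intersection of circle(F, 29.1) and circle(C, 25.4). With |FC| = 34.82, the foot of the radical line on FC is 20.30 from F and the perpendicular offset is √(29.1² − 20.30²) = 20.85. Taking the left-of-FC solution: H = (39.34, 24.48).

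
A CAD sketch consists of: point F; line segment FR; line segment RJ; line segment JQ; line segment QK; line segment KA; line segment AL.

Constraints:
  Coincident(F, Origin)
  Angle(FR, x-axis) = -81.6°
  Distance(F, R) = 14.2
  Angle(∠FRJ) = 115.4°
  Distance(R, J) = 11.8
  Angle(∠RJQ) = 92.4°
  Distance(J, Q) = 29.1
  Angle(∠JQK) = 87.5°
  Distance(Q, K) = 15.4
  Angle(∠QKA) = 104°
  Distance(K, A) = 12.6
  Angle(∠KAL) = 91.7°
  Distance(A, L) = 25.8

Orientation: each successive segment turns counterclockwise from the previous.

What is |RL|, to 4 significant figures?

21.81

F is at the origin; FR runs at -81.6° with length 14.2, so R = (2.074, -14.05). ∠FRJ = 115.4° gives RJ at -17.00° from the x-axis; with |RJ| = 11.8, J = (13.36, -17.50). ∠RJQ = 92.4° gives JQ at 70.60° from the x-axis; with |JQ| = 29.1, Q = (23.02, 9.950). ∠JQK = 87.5° gives QK at 163.1° from the x-axis; with |QK| = 15.4, K = (8.290, 14.43). ∠QKA = 104.0° gives KA at -120.9° from the x-axis; with |KA| = 12.6, A = (1.819, 3.615). ∠KAL = 91.7° gives AL at -32.60° from the x-axis; with |AL| = 25.8, L = (23.55, -10.28). Then |RL| = |L − R| = 21.81.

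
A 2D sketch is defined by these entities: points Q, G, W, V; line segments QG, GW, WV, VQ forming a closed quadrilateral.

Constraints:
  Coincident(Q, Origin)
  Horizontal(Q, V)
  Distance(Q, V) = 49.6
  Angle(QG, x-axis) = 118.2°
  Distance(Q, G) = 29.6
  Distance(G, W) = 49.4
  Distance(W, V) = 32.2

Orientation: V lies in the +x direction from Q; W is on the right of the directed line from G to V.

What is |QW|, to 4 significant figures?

21.87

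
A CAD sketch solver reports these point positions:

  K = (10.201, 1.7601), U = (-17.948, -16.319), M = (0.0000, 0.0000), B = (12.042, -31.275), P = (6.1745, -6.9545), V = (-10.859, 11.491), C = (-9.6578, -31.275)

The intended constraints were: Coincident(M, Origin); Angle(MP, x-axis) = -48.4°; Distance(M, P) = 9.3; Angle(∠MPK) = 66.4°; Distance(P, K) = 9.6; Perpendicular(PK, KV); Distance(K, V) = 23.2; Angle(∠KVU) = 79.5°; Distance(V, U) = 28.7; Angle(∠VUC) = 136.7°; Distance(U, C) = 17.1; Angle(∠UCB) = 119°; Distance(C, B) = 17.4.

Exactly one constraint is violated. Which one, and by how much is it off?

Distance(C, B) = 17.4 — off by 4.30.

M = (0.00, 0.00) ✓; MP at -48.40° ✓; |MP| = 9.300 ✓; ∠MPK = 66.40° ✓; |PK| = 9.600 ✓; ∠(PK, KV) = 90.00° ✓; |KV| = 23.20 ✓; ∠KVU = 79.50° ✓; |VU| = 28.70 ✓; ∠VUC = 136.7° ✓; |UC| = 17.10 ✓; ∠UCB = 119.0° ✓; |CB| = 21.70 ✗.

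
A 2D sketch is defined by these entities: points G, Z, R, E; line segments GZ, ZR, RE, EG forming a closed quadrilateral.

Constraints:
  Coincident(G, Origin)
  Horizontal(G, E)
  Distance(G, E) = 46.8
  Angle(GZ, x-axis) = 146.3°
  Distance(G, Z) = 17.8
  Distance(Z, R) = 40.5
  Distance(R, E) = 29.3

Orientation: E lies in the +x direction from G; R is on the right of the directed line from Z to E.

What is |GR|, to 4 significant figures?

22.72

G is at the origin; G and E share the same y with |GE| = 46.8 and E in +x, so E = (46.8, 0). GZ runs at 146.3° with |GZ| = 17.8, so Z = (-14.81, 9.876). R is determined by |ZR| = 40.5 and |RE| = 29.3 together: it lies at the intersection of circle(Z, 40.5) and circle(E, 29.3). With |ZE| = 62.40, the foot of the radical line on ZE is 37.46 from Z and the perpendicular offset is √(40.5² − 37.46²) = 15.39. Taking the right-of-ZE solution: R = (19.75, -11.25).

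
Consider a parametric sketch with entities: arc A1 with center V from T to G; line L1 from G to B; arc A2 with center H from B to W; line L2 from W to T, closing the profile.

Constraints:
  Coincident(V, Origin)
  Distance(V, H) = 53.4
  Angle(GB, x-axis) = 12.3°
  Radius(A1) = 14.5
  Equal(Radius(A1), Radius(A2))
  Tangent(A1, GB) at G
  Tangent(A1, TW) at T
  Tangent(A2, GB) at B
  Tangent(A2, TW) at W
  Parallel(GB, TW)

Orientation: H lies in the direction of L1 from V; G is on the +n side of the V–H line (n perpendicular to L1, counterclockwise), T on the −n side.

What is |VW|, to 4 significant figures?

55.33

Tangency of A1 to both parallel lines with radius 14.5 puts G and T at V ± 14.5·n: G = (-3.089, 14.17), T = (3.089, -14.17). Equal radii place B and W the same way about H: B = H + 14.5·n = (49.09, 25.54), W = H − 14.5·n = (55.26, -2.791). Then |VW| = |W − V| = 55.33.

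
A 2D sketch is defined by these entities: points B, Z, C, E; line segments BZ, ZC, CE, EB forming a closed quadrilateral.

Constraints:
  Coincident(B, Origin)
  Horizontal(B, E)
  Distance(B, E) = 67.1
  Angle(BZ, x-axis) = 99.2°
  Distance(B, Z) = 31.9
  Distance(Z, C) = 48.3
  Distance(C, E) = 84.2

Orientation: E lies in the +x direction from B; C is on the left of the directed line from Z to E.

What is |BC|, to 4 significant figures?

74.68

Checks: B = (0.00, 0.00) ✓; |ZC| = 48.30 ✓; |CE| = 84.20 ✓.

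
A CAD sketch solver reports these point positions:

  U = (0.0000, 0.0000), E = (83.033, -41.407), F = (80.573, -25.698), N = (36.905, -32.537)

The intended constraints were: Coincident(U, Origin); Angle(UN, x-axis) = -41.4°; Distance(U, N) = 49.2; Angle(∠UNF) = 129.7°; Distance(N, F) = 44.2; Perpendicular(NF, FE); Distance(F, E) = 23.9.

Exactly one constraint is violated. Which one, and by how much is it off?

Distance(F, E) = 23.9 — off by 8.00.

U = (0.00, 0.00) ✓; UN at -41.40° ✓; |UN| = 49.20 ✓; ∠UNF = 129.7° ✓; |NF| = 44.20 ✓; ∠(NF, FE) = 90.00° ✓; |FE| = 15.90 ✗.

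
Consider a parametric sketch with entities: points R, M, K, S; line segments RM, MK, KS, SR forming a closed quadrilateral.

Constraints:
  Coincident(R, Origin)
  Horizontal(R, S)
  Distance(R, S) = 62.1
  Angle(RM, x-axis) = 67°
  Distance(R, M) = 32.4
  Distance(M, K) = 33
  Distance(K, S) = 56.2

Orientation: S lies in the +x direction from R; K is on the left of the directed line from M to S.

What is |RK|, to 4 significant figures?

63.53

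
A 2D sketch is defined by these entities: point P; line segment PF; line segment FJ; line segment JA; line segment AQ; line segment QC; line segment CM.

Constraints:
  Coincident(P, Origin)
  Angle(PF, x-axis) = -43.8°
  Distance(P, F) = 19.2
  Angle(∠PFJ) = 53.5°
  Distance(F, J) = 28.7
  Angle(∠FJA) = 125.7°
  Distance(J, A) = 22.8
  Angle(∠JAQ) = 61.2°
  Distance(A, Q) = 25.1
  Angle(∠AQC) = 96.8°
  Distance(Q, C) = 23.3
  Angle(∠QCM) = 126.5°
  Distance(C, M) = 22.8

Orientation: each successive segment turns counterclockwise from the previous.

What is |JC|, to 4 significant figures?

17.17

P is at the origin; PF runs at -43.8° with length 19.2, so F = (13.86, -13.29). ∠PFJ = 53.5° gives FJ at 82.70° from the x-axis; with |FJ| = 28.7, J = (17.50, 15.18). ∠FJA = 125.7° gives JA at 137.0° from the x-axis; with |JA| = 22.8, A = (0.8297, 30.73). ∠JAQ = 61.2° gives AQ at -104.2° from the x-axis; with |AQ| = 25.1, Q = (-5.328, 6.395). ∠AQC = 96.8° gives QC at -21.00° from the x-axis; with |QC| = 23.3, C = (16.42, -1.955). Then |JC| = |C − J| = 17.17.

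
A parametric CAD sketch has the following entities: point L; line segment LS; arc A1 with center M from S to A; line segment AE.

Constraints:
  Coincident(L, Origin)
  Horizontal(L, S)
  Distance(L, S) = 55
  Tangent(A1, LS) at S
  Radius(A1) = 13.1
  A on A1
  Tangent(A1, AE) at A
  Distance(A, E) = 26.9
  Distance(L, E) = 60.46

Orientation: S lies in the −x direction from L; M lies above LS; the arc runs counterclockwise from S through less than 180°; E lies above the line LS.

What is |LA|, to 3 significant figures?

44.3

L is at the origin; L and S share the same y with |LS| = 55.0 and S on the −x side, so S = (-55.0, 0.00). The tangent condition forces MS to be normal to LS, so M = S + (0, 13.1) = (-55.0, 13.1). Since MA ⟂ AE (tangency), |ME| = √(13.1² + 26.9²) = 29.9 regardless of where A sits on A1. So E lies on both circle(L, 60.46) and circle(M, 29.9); the above-LS intersection is E = (-44.4, 41.1). A is the foot of the tangent from E: A = (-42.0, 14.3).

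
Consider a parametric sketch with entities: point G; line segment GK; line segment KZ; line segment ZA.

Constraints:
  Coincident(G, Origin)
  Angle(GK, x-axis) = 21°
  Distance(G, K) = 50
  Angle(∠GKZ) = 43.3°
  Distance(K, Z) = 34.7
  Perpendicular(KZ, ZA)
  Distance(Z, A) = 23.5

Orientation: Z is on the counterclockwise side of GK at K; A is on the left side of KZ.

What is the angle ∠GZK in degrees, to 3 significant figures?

92.8°

G is at the origin; GK runs at 21.0° with length 50.0, so K = 50.0·(cos 21.0°, sin 21.0°) = (46.7, 17.9). ∠GKZ = 43.3°, so KZ runs at 21.0° + (180° − 43.3°) = 158° from the x-axis; with |KZ| = 34.7, Z = K + 34.7·(cos 158°, sin 158°) = (14.6, 31.1). Then cos ∠GZK = ZG·ZK / (|ZG||ZK|), giving 92.8°.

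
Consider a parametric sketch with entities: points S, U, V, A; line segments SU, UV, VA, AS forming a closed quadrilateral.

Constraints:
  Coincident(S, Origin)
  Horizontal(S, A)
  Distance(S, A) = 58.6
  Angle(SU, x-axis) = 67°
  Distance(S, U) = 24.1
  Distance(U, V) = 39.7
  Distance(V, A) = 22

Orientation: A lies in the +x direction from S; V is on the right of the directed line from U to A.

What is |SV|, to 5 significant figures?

37.892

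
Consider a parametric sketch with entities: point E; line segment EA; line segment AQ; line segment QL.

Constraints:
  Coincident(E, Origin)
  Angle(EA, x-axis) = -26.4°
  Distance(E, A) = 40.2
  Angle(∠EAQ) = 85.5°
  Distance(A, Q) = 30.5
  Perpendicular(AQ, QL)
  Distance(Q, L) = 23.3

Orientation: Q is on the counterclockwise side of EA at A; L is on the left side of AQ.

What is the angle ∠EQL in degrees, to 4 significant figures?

34.31°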